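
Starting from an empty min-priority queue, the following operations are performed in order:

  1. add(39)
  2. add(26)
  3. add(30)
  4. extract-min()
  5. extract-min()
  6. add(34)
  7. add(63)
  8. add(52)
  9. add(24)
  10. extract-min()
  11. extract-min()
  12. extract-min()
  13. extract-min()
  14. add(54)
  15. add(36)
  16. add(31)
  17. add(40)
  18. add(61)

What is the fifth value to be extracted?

39

insert 39 → {39}
insert 26 → {26, 39}
insert 30 → {26, 30, 39}
extract-min → 26; now {30, 39}
extract-min → 30; now {39}
insert 34 → {34, 39}
insert 63 → {34, 39, 63}
insert 52 → {34, 39, 52, 63}
insert 24 → {24, 34, 39, 52, 63}
extract-min → 24; now {34, 39, 52, 63}
extract-min → 34; now {39, 52, 63}
extract-min → 39; now {52, 63}
extract-min → 52; now {63}
insert 54 → {54, 63}
insert 36 → {36, 54, 63}
insert 31 → {31, 36, 54, 63}
insert 40 → {31, 36, 40, 54, 63}
insert 61 → {31, 36, 40, 54, 61, 63}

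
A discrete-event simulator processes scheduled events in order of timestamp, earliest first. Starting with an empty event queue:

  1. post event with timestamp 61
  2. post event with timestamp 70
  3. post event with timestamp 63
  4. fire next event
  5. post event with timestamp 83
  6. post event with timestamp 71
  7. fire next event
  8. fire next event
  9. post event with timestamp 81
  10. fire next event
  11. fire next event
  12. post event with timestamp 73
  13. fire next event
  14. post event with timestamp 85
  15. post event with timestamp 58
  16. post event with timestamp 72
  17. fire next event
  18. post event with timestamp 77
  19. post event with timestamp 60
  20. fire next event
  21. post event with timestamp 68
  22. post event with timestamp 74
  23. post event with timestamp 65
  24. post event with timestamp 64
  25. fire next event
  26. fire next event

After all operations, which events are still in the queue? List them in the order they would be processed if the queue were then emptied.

insert 61 → {61}
insert 70 → {61, 70}
insert 63 → {61, 63, 70}
fire next event → 61; now {63, 70}
insert 83 → {63, 70, 83}
insert 71 → {63, 70, 71, 83}
fire next event → 63; now {70, 71, 83}
fire next event → 70; now {71, 83}
insert 81 → {71, 81, 83}
fire next event → 71; now {81, 83}
fire next event → 81; now {83}
insert 73 → {73, 83}
fire next event → 73; now {83}
insert 85 → {83, 85}
insert 58 → {58, 83, 85}
insert 72 → {58, 72, 83, 85}
fire next event → 58; now {72, 83, 85}
insert 77 → {72, 77, 83, 85}
insert 60 → {60, 72, 77, 83, 85}
fire next event → 60; now {72, 77, 83, 85}
insert 68 → {68, 72, 77, 83, 85}
insert 74 → {68, 72, 74, 77, 83, 85}
insert 65 → {65, 68, 72, 74, 77, 83, 85}
insert 64 → {64, 65, 68, 72, 74, 77, 83, 85}
fire next event → 64; now {65, 68, 72, 74, 77, 83, 85}
fire next event → 65; now {68, 72, 74, 77, 83, 85}

[68, 72, 74, 77, 83, 85]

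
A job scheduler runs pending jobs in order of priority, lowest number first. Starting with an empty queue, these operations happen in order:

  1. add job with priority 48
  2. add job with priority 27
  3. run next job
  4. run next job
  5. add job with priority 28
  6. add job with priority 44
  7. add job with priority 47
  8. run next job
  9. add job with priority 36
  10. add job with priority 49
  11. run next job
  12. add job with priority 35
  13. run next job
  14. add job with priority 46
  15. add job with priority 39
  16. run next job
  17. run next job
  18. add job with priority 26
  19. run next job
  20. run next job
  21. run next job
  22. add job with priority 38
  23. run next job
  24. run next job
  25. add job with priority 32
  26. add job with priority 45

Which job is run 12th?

insert 48 → {48}
insert 27 → {27, 48}
run next job → 27; now {48}
run next job → 48; now {}
insert 28 → {28}
insert 44 → {28, 44}
insert 47 → {28, 44, 47}
run next job → 28; now {44, 47}
insert 36 → {36, 44, 47}
insert 49 → {36, 44, 47, 49}
run next job → 36; now {44, 47, 49}
insert 35 → {35, 44, 47, 49}
run next job → 35; now {44, 47, 49}
insert 46 → {44, 46, 47, 49}
insert 39 → {39, 44, 46, 47, 49}
run next job → 39; now {44, 46, 47, 49}
run next job → 44; now {46, 47, 49}
insert 26 → {26, 46, 47, 49}
run next job → 26; now {46, 47, 49}
run next job → 46; now {47, 49}
run next job → 47; now {49}
insert 38 → {38, 49}
run next job → 38; now {49}
run next job → 49; now {}
insert 32 → {32}
insert 45 → {32, 45}

49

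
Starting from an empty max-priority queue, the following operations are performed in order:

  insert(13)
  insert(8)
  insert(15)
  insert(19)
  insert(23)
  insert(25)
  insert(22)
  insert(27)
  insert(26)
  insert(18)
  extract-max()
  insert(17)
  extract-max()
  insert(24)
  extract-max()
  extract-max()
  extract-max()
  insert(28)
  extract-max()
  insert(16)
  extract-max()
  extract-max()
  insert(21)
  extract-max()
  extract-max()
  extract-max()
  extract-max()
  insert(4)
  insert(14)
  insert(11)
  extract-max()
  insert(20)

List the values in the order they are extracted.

27, 26, 25, 24, 23, 28, 22, 19, 21, 18, 17, 16, 15

insert 13 → {13}
insert 8 → {13, 8}
insert 15 → {15, 13, 8}
insert 19 → {19, 15, 13, 8}
insert 23 → {23, 19, 15, 13, 8}
insert 25 → {25, 23, 19, 15, 13, 8}
insert 22 → {25, 23, 22, 19, 15, 13, 8}
insert 27 → {27, 25, 23, 22, 19, 15, 13, 8}
insert 26 → {27, 26, 25, 23, 22, 19, 15, 13, 8}
insert 18 → {27, 26, 25, 23, 22, 19, 18, 15, 13, 8}
extract-max → 27; now {26, 25, 23, 22, 19, 18, 15, 13, 8}
insert 17 → {26, 25, 23, 22, 19, 18, 17, 15, 13, 8}
extract-max → 26; now {25, 23, 22, 19, 18, 17, 15, 13, 8}
insert 24 → {25, 24, 23, 22, 19, 18, 17, 15, 13, 8}
extract-max → 25; now {24, 23, 22, 19, 18, 17, 15, 13, 8}
extract-max → 24; now {23, 22, 19, 18, 17, 15, 13, 8}
extract-max → 23; now {22, 19, 18, 17, 15, 13, 8}
insert 28 → {28, 22, 19, 18, 17, 15, 13, 8}
extract-max → 28; now {22, 19, 18, 17, 15, 13, 8}
insert 16 → {22, 19, 18, 17, 16, 15, 13, 8}
extract-max → 22; now {19, 18, 17, 16, 15, 13, 8}
extract-max → 19; now {18, 17, 16, 15, 13, 8}
insert 21 → {21, 18, 17, 16, 15, 13, 8}
extract-max → 21; now {18, 17, 16, 15, 13, 8}
extract-max → 18; now {17, 16, 15, 13, 8}
extract-max → 17; now {16, 15, 13, 8}
extract-max → 16; now {15, 13, 8}
insert 4 → {15, 13, 8, 4}
insert 14 → {15, 14, 13, 8, 4}
insert 11 → {15, 14, 13, 11, 8, 4}
extract-max → 15; now {14, 13, 11, 8, 4}
insert 20 → {20, 14, 13, 11, 8, 4}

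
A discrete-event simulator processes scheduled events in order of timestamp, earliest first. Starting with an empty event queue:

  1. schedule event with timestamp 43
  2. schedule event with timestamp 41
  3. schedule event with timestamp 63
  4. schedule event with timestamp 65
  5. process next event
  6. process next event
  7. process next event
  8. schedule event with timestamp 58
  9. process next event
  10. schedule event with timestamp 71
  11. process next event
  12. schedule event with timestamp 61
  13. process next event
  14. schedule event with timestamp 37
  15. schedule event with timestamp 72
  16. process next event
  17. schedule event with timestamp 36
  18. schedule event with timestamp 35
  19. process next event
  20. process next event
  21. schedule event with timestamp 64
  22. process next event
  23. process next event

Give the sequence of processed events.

insert 43 → {43}
insert 41 → {41, 43}
insert 63 → {41, 43, 63}
insert 65 → {41, 43, 63, 65}
process next event → 41; now {43, 63, 65}
process next event → 43; now {63, 65}
process next event → 63; now {65}
insert 58 → {58, 65}
process next event → 58; now {65}
insert 71 → {65, 71}
process next event → 65; now {71}
insert 61 → {61, 71}
process next event → 61; now {71}
insert 37 → {37, 71}
insert 72 → {37, 71, 72}
process next event → 37; now {71, 72}
insert 36 → {36, 71, 72}
insert 35 → {35, 36, 71, 72}
process next event → 35; now {36, 71, 72}
process next event → 36; now {71, 72}
insert 64 → {64, 71, 72}
process next event → 64; now {71, 72}
process next event → 71; now {72}

41 → 43 → 63 → 58 → 65 → 61 → 37 → 35 → 36 → 64 → 71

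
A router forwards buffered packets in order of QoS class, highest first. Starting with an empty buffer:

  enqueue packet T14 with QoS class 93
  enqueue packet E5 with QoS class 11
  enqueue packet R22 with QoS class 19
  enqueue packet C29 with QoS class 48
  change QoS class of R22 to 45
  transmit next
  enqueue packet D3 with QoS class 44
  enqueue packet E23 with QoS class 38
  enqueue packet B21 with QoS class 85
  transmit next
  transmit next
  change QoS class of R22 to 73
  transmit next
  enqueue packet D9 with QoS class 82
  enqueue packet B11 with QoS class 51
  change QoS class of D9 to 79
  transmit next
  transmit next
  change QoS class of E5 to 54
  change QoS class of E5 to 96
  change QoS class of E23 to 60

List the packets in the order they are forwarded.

add T14 (QoS class 93) → {T14:93}
add E5 (QoS class 11) → {T14:93, E5:11}
add R22 (QoS class 19) → {T14:93, R22:19, E5:11}
add C29 (QoS class 48) → {T14:93, C29:48, R22:19, E5:11}
update R22 to QoS class 45 → {T14:93, C29:48, R22:45, E5:11}
transmit next → T14; now {C29:48, R22:45, E5:11}
add D3 (QoS class 44) → {C29:48, R22:45, D3:44, E5:11}
add E23 (QoS class 38) → {C29:48, R22:45, D3:44, E23:38, E5:11}
add B21 (QoS class 85) → {B21:85, C29:48, R22:45, D3:44, E23:38, E5:11}
transmit next → B21; now {C29:48, R22:45, D3:44, E23:38, E5:11}
transmit next → C29; now {R22:45, D3:44, E23:38, E5:11}
update R22 to QoS class 73 → {R22:73, D3:44, E23:38, E5:11}
transmit next → R22; now {D3:44, E23:38, E5:11}
add D9 (QoS class 82) → {D9:82, D3:44, E23:38, E5:11}
add B11 (QoS class 51) → {D9:82, B11:51, D3:44, E23:38, E5:11}
update D9 to QoS class 79 → {D9:79, B11:51, D3:44, E23:38, E5:11}
transmit next → D9; now {B11:51, D3:44, E23:38, E5:11}
transmit next → B11; now {D3:44, E23:38, E5:11}
update E5 to QoS class 54 → {E5:54, D3:44, E23:38}
update E5 to QoS class 96 → {E5:96, D3:44, E23:38}
update E23 to QoS class 60 → {E5:96, E23:60, D3:44}

[T14, B21, C29, R22, D9, B11]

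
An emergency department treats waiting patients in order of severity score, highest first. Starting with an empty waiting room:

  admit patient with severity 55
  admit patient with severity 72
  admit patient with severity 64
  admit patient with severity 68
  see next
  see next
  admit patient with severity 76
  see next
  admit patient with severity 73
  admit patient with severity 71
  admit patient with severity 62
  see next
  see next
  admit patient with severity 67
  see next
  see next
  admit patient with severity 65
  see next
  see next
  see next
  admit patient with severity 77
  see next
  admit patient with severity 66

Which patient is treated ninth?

insert 55 → {55}
insert 72 → {72, 55}
insert 64 → {72, 64, 55}
insert 68 → {72, 68, 64, 55}
see next → 72; now {68, 64, 55}
see next → 68; now {64, 55}
insert 76 → {76, 64, 55}
see next → 76; now {64, 55}
insert 73 → {73, 64, 55}
insert 71 → {73, 71, 64, 55}
insert 62 → {73, 71, 64, 62, 55}
see next → 73; now {71, 64, 62, 55}
see next → 71; now {64, 62, 55}
insert 67 → {67, 64, 62, 55}
see next → 67; now {64, 62, 55}
see next → 64; now {62, 55}
insert 65 → {65, 62, 55}
see next → 65; now {62, 55}
see next → 62; now {55}
see next → 55; now {}
insert 77 → {77}
see next → 77; now {}
insert 66 → {66}

62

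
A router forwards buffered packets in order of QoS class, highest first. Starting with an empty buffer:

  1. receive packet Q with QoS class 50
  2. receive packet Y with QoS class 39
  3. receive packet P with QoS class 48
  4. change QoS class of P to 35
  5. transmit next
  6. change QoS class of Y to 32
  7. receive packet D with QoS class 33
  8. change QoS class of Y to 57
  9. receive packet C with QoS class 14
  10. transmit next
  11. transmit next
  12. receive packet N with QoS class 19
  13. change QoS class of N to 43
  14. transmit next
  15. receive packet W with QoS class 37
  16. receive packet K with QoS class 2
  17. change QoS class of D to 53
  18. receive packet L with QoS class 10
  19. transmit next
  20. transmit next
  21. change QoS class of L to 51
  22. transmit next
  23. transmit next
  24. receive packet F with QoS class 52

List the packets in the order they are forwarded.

add Q (QoS class 50) → {Q:50}
add Y (QoS class 39) → {Q:50, Y:39}
add P (QoS class 48) → {Q:50, P:48, Y:39}
update P to QoS class 35 → {Q:50, Y:39, P:35}
transmit next → Q; now {Y:39, P:35}
update Y to QoS class 32 → {P:35, Y:32}
add D (QoS class 33) → {P:35, D:33, Y:32}
update Y to QoS class 57 → {Y:57, P:35, D:33}
add C (QoS class 14) → {Y:57, P:35, D:33, C:14}
transmit next → Y; now {P:35, D:33, C:14}
transmit next → P; now {D:33, C:14}
add N (QoS class 19) → {D:33, N:19, C:14}
update N to QoS class 43 → {N:43, D:33, C:14}
transmit next → N; now {D:33, C:14}
add W (QoS class 37) → {W:37, D:33, C:14}
add K (QoS class 2) → {W:37, D:33, C:14, K:2}
update D to QoS class 53 → {D:53, W:37, C:14, K:2}
add L (QoS class 10) → {D:53, W:37, C:14, L:10, K:2}
transmit next → D; now {W:37, C:14, L:10, K:2}
transmit next → W; now {C:14, L:10, K:2}
update L to QoS class 51 → {L:51, C:14, K:2}
transmit next → L; now {C:14, K:2}
transmit next → C; now {K:2}
add F (QoS class 52) → {F:52, K:2}

Q → Y → P → N → D → W → L → C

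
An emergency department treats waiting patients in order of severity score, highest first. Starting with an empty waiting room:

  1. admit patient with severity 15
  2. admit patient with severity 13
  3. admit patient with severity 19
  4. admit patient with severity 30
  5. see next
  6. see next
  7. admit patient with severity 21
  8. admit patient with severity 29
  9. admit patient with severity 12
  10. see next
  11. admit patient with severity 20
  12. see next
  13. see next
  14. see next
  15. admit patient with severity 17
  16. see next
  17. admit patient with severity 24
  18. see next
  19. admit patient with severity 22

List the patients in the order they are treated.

[30, 19, 29, 21, 20, 15, 17, 24]

insert 15 → {15}
insert 13 → {15, 13}
insert 19 → {19, 15, 13}
insert 30 → {30, 19, 15, 13}
see next → 30; now {19, 15, 13}
see next → 19; now {15, 13}
insert 21 → {21, 15, 13}
insert 29 → {29, 21, 15, 13}
insert 12 → {29, 21, 15, 13, 12}
see next → 29; now {21, 15, 13, 12}
insert 20 → {21, 20, 15, 13, 12}
see next → 21; now {20, 15, 13, 12}
see next → 20; now {15, 13, 12}
see next → 15; now {13, 12}
insert 17 → {17, 13, 12}
see next → 17; now {13, 12}
insert 24 → {24, 13, 12}
see next → 24; now {13, 12}
insert 22 → {22, 13, 12}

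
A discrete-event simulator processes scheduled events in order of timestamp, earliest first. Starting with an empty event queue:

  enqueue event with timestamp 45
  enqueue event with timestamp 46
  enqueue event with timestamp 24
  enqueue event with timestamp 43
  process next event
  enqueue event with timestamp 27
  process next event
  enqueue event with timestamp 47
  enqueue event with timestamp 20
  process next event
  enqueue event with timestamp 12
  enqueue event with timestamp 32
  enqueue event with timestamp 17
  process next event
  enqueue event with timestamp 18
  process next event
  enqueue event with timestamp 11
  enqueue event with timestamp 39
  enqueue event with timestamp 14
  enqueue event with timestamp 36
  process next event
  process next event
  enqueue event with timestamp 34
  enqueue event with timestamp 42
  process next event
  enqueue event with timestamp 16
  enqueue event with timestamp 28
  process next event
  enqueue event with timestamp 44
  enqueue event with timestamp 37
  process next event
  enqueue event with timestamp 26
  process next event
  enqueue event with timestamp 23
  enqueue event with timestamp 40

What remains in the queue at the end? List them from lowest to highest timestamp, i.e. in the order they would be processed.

23 → 32 → 34 → 36 → 37 → 39 → 40 → 42 → 43 → 44 → 45 → 46 → 47

insert 45 → {45}
insert 46 → {45, 46}
insert 24 → {24, 45, 46}
insert 43 → {24, 43, 45, 46}
process next event → 24; now {43, 45, 46}
insert 27 → {27, 43, 45, 46}
process next event → 27; now {43, 45, 46}
insert 47 → {43, 45, 46, 47}
insert 20 → {20, 43, 45, 46, 47}
process next event → 20; now {43, 45, 46, 47}
insert 12 → {12, 43, 45, 46, 47}
insert 32 → {12, 32, 43, 45, 46, 47}
insert 17 → {12, 17, 32, 43, 45, 46, 47}
process next event → 12; now {17, 32, 43, 45, 46, 47}
insert 18 → {17, 18, 32, 43, 45, 46, 47}
process next event → 17; now {18, 32, 43, 45, 46, 47}
insert 11 → {11, 18, 32, 43, 45, 46, 47}
insert 39 → {11, 18, 32, 39, 43, 45, 46, 47}
insert 14 → {11, 14, 18, 32, 39, 43, 45, 46, 47}
insert 36 → {11, 14, 18, 32, 36, 39, 43, 45, 46, 47}
process next event → 11; now {14, 18, 32, 36, 39, 43, 45, 46, 47}
process next event → 14; now {18, 32, 36, 39, 43, 45, 46, 47}
insert 34 → {18, 32, 34, 36, 39, 43, 45, 46, 47}
insert 42 → {18, 32, 34, 36, 39, 42, 43, 45, 46, 47}
process next event → 18; now {32, 34, 36, 39, 42, 43, 45, 46, 47}
insert 16 → {16, 32, 34, 36, 39, 42, 43, 45, 46, 47}
insert 28 → {16, 28, 32, 34, 36, 39, 42, 43, 45, 46, 47}
process next event → 16; now {28, 32, 34, 36, 39, 42, 43, 45, 46, 47}
insert 44 → {28, 32, 34, 36, 39, 42, 43, 44, 45, 46, 47}
insert 37 → {28, 32, 34, 36, 37, 39, 42, 43, 44, 45, 46, 47}
process next event → 28; now {32, 34, 36, 37, 39, 42, 43, 44, 45, 46, 47}
insert 26 → {26, 32, 34, 36, 37, 39, 42, 43, 44, 45, 46, 47}
process next event → 26; now {32, 34, 36, 37, 39, 42, 43, 44, 45, 46, 47}
insert 23 → {23, 32, 34, 36, 37, 39, 42, 43, 44, 45, 46, 47}
insert 40 → {23, 32, 34, 36, 37, 39, 40, 42, 43, 44, 45, 46, 47}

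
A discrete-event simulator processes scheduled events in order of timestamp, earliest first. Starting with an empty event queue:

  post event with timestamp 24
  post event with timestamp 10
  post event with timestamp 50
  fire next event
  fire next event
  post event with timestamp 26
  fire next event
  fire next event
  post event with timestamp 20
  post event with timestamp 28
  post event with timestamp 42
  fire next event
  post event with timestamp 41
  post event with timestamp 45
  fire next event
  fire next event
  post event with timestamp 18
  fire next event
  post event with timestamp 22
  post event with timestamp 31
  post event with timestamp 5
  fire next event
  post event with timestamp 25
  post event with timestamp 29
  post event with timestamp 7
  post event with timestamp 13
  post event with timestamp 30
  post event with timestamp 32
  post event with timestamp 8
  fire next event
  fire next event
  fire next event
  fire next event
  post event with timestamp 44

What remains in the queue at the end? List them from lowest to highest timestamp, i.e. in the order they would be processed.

insert 24 → {24}
insert 10 → {10, 24}
insert 50 → {10, 24, 50}
fire next event → 10; now {24, 50}
fire next event → 24; now {50}
insert 26 → {26, 50}
fire next event → 26; now {50}
fire next event → 50; now {}
insert 20 → {20}
insert 28 → {20, 28}
insert 42 → {20, 28, 42}
fire next event → 20; now {28, 42}
insert 41 → {28, 41, 42}
insert 45 → {28, 41, 42, 45}
fire next event → 28; now {41, 42, 45}
fire next event → 41; now {42, 45}
insert 18 → {18, 42, 45}
fire next event → 18; now {42, 45}
insert 22 → {22, 42, 45}
insert 31 → {22, 31, 42, 45}
insert 5 → {5, 22, 31, 42, 45}
fire next event → 5; now {22, 31, 42, 45}
insert 25 → {22, 25, 31, 42, 45}
insert 29 → {22, 25, 29, 31, 42, 45}
insert 7 → {7, 22, 25, 29, 31, 42, 45}
insert 13 → {7, 13, 22, 25, 29, 31, 42, 45}
insert 30 → {7, 13, 22, 25, 29, 30, 31, 42, 45}
insert 32 → {7, 13, 22, 25, 29, 30, 31, 32, 42, 45}
insert 8 → {7, 8, 13, 22, 25, 29, 30, 31, 32, 42, 45}
fire next event → 7; now {8, 13, 22, 25, 29, 30, 31, 32, 42, 45}
fire next event → 8; now {13, 22, 25, 29, 30, 31, 32, 42, 45}
fire next event → 13; now {22, 25, 29, 30, 31, 32, 42, 45}
fire next event → 22; now {25, 29, 30, 31, 32, 42, 45}
insert 44 → {25, 29, 30, 31, 32, 42, 44, 45}

[25, 29, 30, 31, 32, 42, 44, 45]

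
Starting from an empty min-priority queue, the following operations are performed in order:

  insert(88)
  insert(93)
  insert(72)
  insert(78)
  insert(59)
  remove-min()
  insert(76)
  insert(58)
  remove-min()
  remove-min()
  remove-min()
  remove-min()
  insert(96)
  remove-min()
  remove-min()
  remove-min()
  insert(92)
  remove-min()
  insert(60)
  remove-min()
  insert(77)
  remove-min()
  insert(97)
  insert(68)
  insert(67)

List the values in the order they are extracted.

[59, 58, 72, 76, 78, 88, 93, 96, 92, 60, 77]

insert 88 → {88}
insert 93 → {88, 93}
insert 72 → {72, 88, 93}
insert 78 → {72, 78, 88, 93}
insert 59 → {59, 72, 78, 88, 93}
remove-min → 59; now {72, 78, 88, 93}
insert 76 → {72, 76, 78, 88, 93}
insert 58 → {58, 72, 76, 78, 88, 93}
remove-min → 58; now {72, 76, 78, 88, 93}
remove-min → 72; now {76, 78, 88, 93}
remove-min → 76; now {78, 88, 93}
remove-min → 78; now {88, 93}
insert 96 → {88, 93, 96}
remove-min → 88; now {93, 96}
remove-min → 93; now {96}
remove-min → 96; now {}
insert 92 → {92}
remove-min → 92; now {}
insert 60 → {60}
remove-min → 60; now {}
insert 77 → {77}
remove-min → 77; now {}
insert 97 → {97}
insert 68 → {68, 97}
insert 67 → {67, 68, 97}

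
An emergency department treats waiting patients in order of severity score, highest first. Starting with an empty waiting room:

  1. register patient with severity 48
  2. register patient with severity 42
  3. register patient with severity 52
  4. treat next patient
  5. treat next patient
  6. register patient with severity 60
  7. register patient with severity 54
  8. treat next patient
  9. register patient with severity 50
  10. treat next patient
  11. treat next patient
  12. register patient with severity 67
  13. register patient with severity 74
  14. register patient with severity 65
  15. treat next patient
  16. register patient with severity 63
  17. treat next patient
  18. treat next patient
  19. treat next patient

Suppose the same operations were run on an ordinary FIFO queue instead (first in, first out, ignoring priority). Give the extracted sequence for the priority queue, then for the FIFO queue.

priority queue: [52, 48, 60, 54, 50, 74, 67, 65, 63]; FIFO queue: [48, 42, 52, 60, 54, 50, 67, 74, 65]

insert 48 → {48}
insert 42 → {48, 42}
insert 52 → {52, 48, 42}
treat next patient → 52; now {48, 42}
treat next patient → 48; now {42}
insert 60 → {60, 42}
insert 54 → {60, 54, 42}
treat next patient → 60; now {54, 42}
insert 50 → {54, 50, 42}
treat next patient → 54; now {50, 42}
treat next patient → 50; now {42}
insert 67 → {67, 42}
insert 74 → {74, 67, 42}
insert 65 → {74, 67, 65, 42}
treat next patient → 74; now {67, 65, 42}
insert 63 → {67, 65, 63, 42}
treat next patient → 67; now {65, 63, 42}
treat next patient → 65; now {63, 42}
treat next patient → 63; now {42}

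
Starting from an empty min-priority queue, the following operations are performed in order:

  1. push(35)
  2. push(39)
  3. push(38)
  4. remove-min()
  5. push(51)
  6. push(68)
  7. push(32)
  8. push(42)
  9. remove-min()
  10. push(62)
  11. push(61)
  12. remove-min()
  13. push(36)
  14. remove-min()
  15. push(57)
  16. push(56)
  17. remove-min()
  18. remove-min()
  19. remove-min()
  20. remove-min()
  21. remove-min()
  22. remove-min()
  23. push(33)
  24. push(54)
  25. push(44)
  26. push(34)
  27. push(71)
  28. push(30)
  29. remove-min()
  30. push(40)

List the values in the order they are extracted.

[35, 32, 38, 36, 39, 42, 51, 56, 57, 61, 30]

insert 35 → {35}
insert 39 → {35, 39}
insert 38 → {35, 38, 39}
remove-min → 35; now {38, 39}
insert 51 → {38, 39, 51}
insert 68 → {38, 39, 51, 68}
insert 32 → {32, 38, 39, 51, 68}
insert 42 → {32, 38, 39, 42, 51, 68}
remove-min → 32; now {38, 39, 42, 51, 68}
insert 62 → {38, 39, 42, 51, 62, 68}
insert 61 → {38, 39, 42, 51, 61, 62, 68}
remove-min → 38; now {39, 42, 51, 61, 62, 68}
insert 36 → {36, 39, 42, 51, 61, 62, 68}
remove-min → 36; now {39, 42, 51, 61, 62, 68}
insert 57 → {39, 42, 51, 57, 61, 62, 68}
insert 56 → {39, 42, 51, 56, 57, 61, 62, 68}
remove-min → 39; now {42, 51, 56, 57, 61, 62, 68}
remove-min → 42; now {51, 56, 57, 61, 62, 68}
remove-min → 51; now {56, 57, 61, 62, 68}
remove-min → 56; now {57, 61, 62, 68}
remove-min → 57; now {61, 62, 68}
remove-min → 61; now {62, 68}
insert 33 → {33, 62, 68}
insert 54 → {33, 54, 62, 68}
insert 44 → {33, 44, 54, 62, 68}
insert 34 → {33, 34, 44, 54, 62, 68}
insert 71 → {33, 34, 44, 54, 62, 68, 71}
insert 30 → {30, 33, 34, 44, 54, 62, 68, 71}
remove-min → 30; now {33, 34, 44, 54, 62, 68, 71}
insert 40 → {33, 34, 40, 44, 54, 62, 68, 71}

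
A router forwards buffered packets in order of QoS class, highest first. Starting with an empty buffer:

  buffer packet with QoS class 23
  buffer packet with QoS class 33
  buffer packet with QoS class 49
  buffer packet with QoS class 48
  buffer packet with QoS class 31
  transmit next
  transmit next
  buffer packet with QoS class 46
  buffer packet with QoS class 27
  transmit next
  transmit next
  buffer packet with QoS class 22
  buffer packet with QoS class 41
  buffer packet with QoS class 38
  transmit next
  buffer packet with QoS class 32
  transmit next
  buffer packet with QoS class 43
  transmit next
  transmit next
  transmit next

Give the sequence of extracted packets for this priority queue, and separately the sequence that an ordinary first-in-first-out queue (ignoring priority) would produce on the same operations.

insert 23 → {23}
insert 33 → {33, 23}
insert 49 → {49, 33, 23}
insert 48 → {49, 48, 33, 23}
insert 31 → {49, 48, 33, 31, 23}
transmit next → 49; now {48, 33, 31, 23}
transmit next → 48; now {33, 31, 23}
insert 46 → {46, 33, 31, 23}
insert 27 → {46, 33, 31, 27, 23}
transmit next → 46; now {33, 31, 27, 23}
transmit next → 33; now {31, 27, 23}
insert 22 → {31, 27, 23, 22}
insert 41 → {41, 31, 27, 23, 22}
insert 38 → {41, 38, 31, 27, 23, 22}
transmit next → 41; now {38, 31, 27, 23, 22}
insert 32 → {38, 32, 31, 27, 23, 22}
transmit next → 38; now {32, 31, 27, 23, 22}
insert 43 → {43, 32, 31, 27, 23, 22}
transmit next → 43; now {32, 31, 27, 23, 22}
transmit next → 32; now {31, 27, 23, 22}
transmit next → 31; now {27, 23, 22}

priority queue: 49, 48, 46, 33, 41, 38, 43, 32, 31; FIFO queue: 23 → 33 → 49 → 48 → 31 → 46 → 27 → 22 → 41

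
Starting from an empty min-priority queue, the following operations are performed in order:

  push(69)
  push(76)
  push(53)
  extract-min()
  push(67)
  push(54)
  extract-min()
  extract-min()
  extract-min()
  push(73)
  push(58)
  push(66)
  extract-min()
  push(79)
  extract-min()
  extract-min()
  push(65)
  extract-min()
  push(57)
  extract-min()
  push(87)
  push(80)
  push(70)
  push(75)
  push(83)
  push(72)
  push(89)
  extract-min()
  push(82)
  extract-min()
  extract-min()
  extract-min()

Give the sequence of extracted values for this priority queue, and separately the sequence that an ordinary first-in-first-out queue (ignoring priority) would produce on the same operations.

priority queue: 53 → 54 → 67 → 69 → 58 → 66 → 73 → 65 → 57 → 70 → 72 → 75 → 76; FIFO queue: [69, 76, 53, 67, 54, 73, 58, 66, 79, 65, 57, 87, 80]

insert 69 → {69}
insert 76 → {69, 76}
insert 53 → {53, 69, 76}
extract-min → 53; now {69, 76}
insert 67 → {67, 69, 76}
insert 54 → {54, 67, 69, 76}
extract-min → 54; now {67, 69, 76}
extract-min → 67; now {69, 76}
extract-min → 69; now {76}
insert 73 → {73, 76}
insert 58 → {58, 73, 76}
insert 66 → {58, 66, 73, 76}
extract-min → 58; now {66, 73, 76}
insert 79 → {66, 73, 76, 79}
extract-min → 66; now {73, 76, 79}
extract-min → 73; now {76, 79}
insert 65 → {65, 76, 79}
extract-min → 65; now {76, 79}
insert 57 → {57, 76, 79}
extract-min → 57; now {76, 79}
insert 87 → {76, 79, 87}
insert 80 → {76, 79, 80, 87}
insert 70 → {70, 76, 79, 80, 87}
insert 75 → {70, 75, 76, 79, 80, 87}
insert 83 → {70, 75, 76, 79, 80, 83, 87}
insert 72 → {70, 72, 75, 76, 79, 80, 83, 87}
insert 89 → {70, 72, 75, 76, 79, 80, 83, 87, 89}
extract-min → 70; now {72, 75, 76, 79, 80, 83, 87, 89}
insert 82 → {72, 75, 76, 79, 80, 82, 83, 87, 89}
extract-min → 72; now {75, 76, 79, 80, 82, 83, 87, 89}
extract-min → 75; now {76, 79, 80, 82, 83, 87, 89}
extract-min → 76; now {79, 80, 82, 83, 87, 89}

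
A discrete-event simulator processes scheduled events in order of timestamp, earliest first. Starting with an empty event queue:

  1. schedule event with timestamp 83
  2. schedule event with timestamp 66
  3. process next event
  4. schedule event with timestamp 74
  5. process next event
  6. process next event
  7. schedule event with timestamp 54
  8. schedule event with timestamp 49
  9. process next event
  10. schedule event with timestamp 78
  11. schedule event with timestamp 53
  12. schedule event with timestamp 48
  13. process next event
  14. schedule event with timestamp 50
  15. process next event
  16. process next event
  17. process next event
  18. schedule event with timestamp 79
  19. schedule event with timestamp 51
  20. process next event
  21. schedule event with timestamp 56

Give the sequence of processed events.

insert 83 → {83}
insert 66 → {66, 83}
process next event → 66; now {83}
insert 74 → {74, 83}
process next event → 74; now {83}
process next event → 83; now {}
insert 54 → {54}
insert 49 → {49, 54}
process next event → 49; now {54}
insert 78 → {54, 78}
insert 53 → {53, 54, 78}
insert 48 → {48, 53, 54, 78}
process next event → 48; now {53, 54, 78}
insert 50 → {50, 53, 54, 78}
process next event → 50; now {53, 54, 78}
process next event → 53; now {54, 78}
process next event → 54; now {78}
insert 79 → {78, 79}
insert 51 → {51, 78, 79}
process next event → 51; now {78, 79}
insert 56 → {56, 78, 79}

66 → 74 → 83 → 49 → 48 → 50 → 53 → 54 → 51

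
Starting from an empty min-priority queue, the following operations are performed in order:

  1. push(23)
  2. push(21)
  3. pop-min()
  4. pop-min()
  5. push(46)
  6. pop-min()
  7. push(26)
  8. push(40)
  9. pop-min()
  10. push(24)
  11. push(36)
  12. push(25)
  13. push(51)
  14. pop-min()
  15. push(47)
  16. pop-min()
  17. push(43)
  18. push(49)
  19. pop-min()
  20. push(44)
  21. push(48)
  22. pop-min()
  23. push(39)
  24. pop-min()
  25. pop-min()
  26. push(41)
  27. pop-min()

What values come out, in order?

[21, 23, 46, 26, 24, 25, 36, 40, 39, 43, 41]

insert 23 → {23}
insert 21 → {21, 23}
pop-min → 21; now {23}
pop-min → 23; now {}
insert 46 → {46}
pop-min → 46; now {}
insert 26 → {26}
insert 40 → {26, 40}
pop-min → 26; now {40}
insert 24 → {24, 40}
insert 36 → {24, 36, 40}
insert 25 → {24, 25, 36, 40}
insert 51 → {24, 25, 36, 40, 51}
pop-min → 24; now {25, 36, 40, 51}
insert 47 → {25, 36, 40, 47, 51}
pop-min → 25; now {36, 40, 47, 51}
insert 43 → {36, 40, 43, 47, 51}
insert 49 → {36, 40, 43, 47, 49, 51}
pop-min → 36; now {40, 43, 47, 49, 51}
insert 44 → {40, 43, 44, 47, 49, 51}
insert 48 → {40, 43, 44, 47, 48, 49, 51}
pop-min → 40; now {43, 44, 47, 48, 49, 51}
insert 39 → {39, 43, 44, 47, 48, 49, 51}
pop-min → 39; now {43, 44, 47, 48, 49, 51}
pop-min → 43; now {44, 47, 48, 49, 51}
insert 41 → {41, 44, 47, 48, 49, 51}
pop-min → 41; now {44, 47, 48, 49, 51}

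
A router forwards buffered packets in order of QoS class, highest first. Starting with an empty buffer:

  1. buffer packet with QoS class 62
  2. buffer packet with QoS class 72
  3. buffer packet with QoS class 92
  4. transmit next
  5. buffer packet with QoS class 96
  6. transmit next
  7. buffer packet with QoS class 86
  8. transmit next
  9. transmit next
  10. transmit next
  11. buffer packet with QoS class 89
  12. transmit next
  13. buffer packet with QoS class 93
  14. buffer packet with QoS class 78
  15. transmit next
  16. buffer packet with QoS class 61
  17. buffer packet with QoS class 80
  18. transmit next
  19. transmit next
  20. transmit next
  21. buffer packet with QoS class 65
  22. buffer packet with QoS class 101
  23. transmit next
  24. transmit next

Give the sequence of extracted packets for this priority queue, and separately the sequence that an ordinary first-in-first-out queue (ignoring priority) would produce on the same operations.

priority queue: 92, 96, 86, 72, 62, 89, 93, 80, 78, 61, 101, 65; FIFO queue: 62, 72, 92, 96, 86, 89, 93, 78, 61, 80, 65, 101

insert 62 → {62}
insert 72 → {72, 62}
insert 92 → {92, 72, 62}
transmit next → 92; now {72, 62}
insert 96 → {96, 72, 62}
transmit next → 96; now {72, 62}
insert 86 → {86, 72, 62}
transmit next → 86; now {72, 62}
transmit next → 72; now {62}
transmit next → 62; now {}
insert 89 → {89}
transmit next → 89; now {}
insert 93 → {93}
insert 78 → {93, 78}
transmit next → 93; now {78}
insert 61 → {78, 61}
insert 80 → {80, 78, 61}
transmit next → 80; now {78, 61}
transmit next → 78; now {61}
transmit next → 61; now {}
insert 65 → {65}
insert 101 → {101, 65}
transmit next → 101; now {65}
transmit next → 65; now {}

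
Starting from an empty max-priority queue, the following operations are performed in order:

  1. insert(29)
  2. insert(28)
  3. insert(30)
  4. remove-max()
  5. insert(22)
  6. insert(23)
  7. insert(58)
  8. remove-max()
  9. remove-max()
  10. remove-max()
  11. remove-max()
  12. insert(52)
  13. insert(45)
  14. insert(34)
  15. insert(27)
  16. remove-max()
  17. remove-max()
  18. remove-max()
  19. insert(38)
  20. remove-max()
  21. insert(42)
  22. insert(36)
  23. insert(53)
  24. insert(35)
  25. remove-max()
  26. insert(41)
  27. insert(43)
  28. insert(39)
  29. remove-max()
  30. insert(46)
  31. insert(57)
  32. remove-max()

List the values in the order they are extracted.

[30, 58, 29, 28, 23, 52, 45, 34, 38, 53, 43, 57]

insert 29 → {29}
insert 28 → {29, 28}
insert 30 → {30, 29, 28}
remove-max → 30; now {29, 28}
insert 22 → {29, 28, 22}
insert 23 → {29, 28, 23, 22}
insert 58 → {58, 29, 28, 23, 22}
remove-max → 58; now {29, 28, 23, 22}
remove-max → 29; now {28, 23, 22}
remove-max → 28; now {23, 22}
remove-max → 23; now {22}
insert 52 → {52, 22}
insert 45 → {52, 45, 22}
insert 34 → {52, 45, 34, 22}
insert 27 → {52, 45, 34, 27, 22}
remove-max → 52; now {45, 34, 27, 22}
remove-max → 45; now {34, 27, 22}
remove-max → 34; now {27, 22}
insert 38 → {38, 27, 22}
remove-max → 38; now {27, 22}
insert 42 → {42, 27, 22}
insert 36 → {42, 36, 27, 22}
insert 53 → {53, 42, 36, 27, 22}
insert 35 → {53, 42, 36, 35, 27, 22}
remove-max → 53; now {42, 36, 35, 27, 22}
insert 41 → {42, 41, 36, 35, 27, 22}
insert 43 → {43, 42, 41, 36, 35, 27, 22}
insert 39 → {43, 42, 41, 39, 36, 35, 27, 22}
remove-max → 43; now {42, 41, 39, 36, 35, 27, 22}
insert 46 → {46, 42, 41, 39, 36, 35, 27, 22}
insert 57 → {57, 46, 42, 41, 39, 36, 35, 27, 22}
remove-max → 57; now {46, 42, 41, 39, 36, 35, 27, 22}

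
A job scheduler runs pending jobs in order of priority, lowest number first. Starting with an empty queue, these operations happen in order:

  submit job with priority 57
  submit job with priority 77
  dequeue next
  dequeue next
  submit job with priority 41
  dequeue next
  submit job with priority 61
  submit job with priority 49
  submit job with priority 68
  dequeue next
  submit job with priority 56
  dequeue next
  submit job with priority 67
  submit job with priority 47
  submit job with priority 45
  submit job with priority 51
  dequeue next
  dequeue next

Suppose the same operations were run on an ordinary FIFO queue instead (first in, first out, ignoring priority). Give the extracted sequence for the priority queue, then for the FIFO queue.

priority queue: 57, 77, 41, 49, 56, 45, 47; FIFO queue: [57, 77, 41, 61, 49, 68, 56]

insert 57 → {57}
insert 77 → {57, 77}
dequeue next → 57; now {77}
dequeue next → 77; now {}
insert 41 → {41}
dequeue next → 41; now {}
insert 61 → {61}
insert 49 → {49, 61}
insert 68 → {49, 61, 68}
dequeue next → 49; now {61, 68}
insert 56 → {56, 61, 68}
dequeue next → 56; now {61, 68}
insert 67 → {61, 67, 68}
insert 47 → {47, 61, 67, 68}
insert 45 → {45, 47, 61, 67, 68}
insert 51 → {45, 47, 51, 61, 67, 68}
dequeue next → 45; now {47, 51, 61, 67, 68}
dequeue next → 47; now {51, 61, 67, 68}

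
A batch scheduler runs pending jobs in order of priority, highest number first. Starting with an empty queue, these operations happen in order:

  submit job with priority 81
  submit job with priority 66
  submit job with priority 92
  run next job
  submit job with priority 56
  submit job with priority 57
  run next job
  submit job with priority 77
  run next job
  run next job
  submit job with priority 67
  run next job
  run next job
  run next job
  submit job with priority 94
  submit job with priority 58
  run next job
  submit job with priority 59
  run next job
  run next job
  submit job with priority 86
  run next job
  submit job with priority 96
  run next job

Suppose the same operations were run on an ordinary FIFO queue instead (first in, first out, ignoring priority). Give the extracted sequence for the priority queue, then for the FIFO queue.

priority queue: 92 → 81 → 77 → 66 → 67 → 57 → 56 → 94 → 59 → 58 → 86 → 96; FIFO queue: [81, 66, 92, 56, 57, 77, 67, 94, 58, 59, 86, 96]

insert 81 → {81}
insert 66 → {81, 66}
insert 92 → {92, 81, 66}
run next job → 92; now {81, 66}
insert 56 → {81, 66, 56}
insert 57 → {81, 66, 57, 56}
run next job → 81; now {66, 57, 56}
insert 77 → {77, 66, 57, 56}
run next job → 77; now {66, 57, 56}
run next job → 66; now {57, 56}
insert 67 → {67, 57, 56}
run next job → 67; now {57, 56}
run next job → 57; now {56}
run next job → 56; now {}
insert 94 → {94}
insert 58 → {94, 58}
run next job → 94; now {58}
insert 59 → {59, 58}
run next job → 59; now {58}
run next job → 58; now {}
insert 86 → {86}
run next job → 86; now {}
insert 96 → {96}
run next job → 96; now {}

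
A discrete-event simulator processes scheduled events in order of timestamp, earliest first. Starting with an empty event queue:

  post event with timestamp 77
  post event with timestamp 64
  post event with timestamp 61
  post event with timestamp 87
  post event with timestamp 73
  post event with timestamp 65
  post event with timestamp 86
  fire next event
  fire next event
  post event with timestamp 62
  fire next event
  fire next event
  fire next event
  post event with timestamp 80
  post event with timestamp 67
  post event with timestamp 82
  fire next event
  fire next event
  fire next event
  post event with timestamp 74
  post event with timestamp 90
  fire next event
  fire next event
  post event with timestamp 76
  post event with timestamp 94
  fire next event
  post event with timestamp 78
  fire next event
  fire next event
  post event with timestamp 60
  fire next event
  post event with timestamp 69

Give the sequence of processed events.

61, 64, 62, 65, 73, 67, 77, 80, 74, 82, 76, 78, 86, 60

insert 77 → {77}
insert 64 → {64, 77}
insert 61 → {61, 64, 77}
insert 87 → {61, 64, 77, 87}
insert 73 → {61, 64, 73, 77, 87}
insert 65 → {61, 64, 65, 73, 77, 87}
insert 86 → {61, 64, 65, 73, 77, 86, 87}
fire next event → 61; now {64, 65, 73, 77, 86, 87}
fire next event → 64; now {65, 73, 77, 86, 87}
insert 62 → {62, 65, 73, 77, 86, 87}
fire next event → 62; now {65, 73, 77, 86, 87}
fire next event → 65; now {73, 77, 86, 87}
fire next event → 73; now {77, 86, 87}
insert 80 → {77, 80, 86, 87}
insert 67 → {67, 77, 80, 86, 87}
insert 82 → {67, 77, 80, 82, 86, 87}
fire next event → 67; now {77, 80, 82, 86, 87}
fire next event → 77; now {80, 82, 86, 87}
fire next event → 80; now {82, 86, 87}
insert 74 → {74, 82, 86, 87}
insert 90 → {74, 82, 86, 87, 90}
fire next event → 74; now {82, 86, 87, 90}
fire next event → 82; now {86, 87, 90}
insert 76 → {76, 86, 87, 90}
insert 94 → {76, 86, 87, 90, 94}
fire next event → 76; now {86, 87, 90, 94}
insert 78 → {78, 86, 87, 90, 94}
fire next event → 78; now {86, 87, 90, 94}
fire next event → 86; now {87, 90, 94}
insert 60 → {60, 87, 90, 94}
fire next event → 60; now {87, 90, 94}
insert 69 → {69, 87, 90, 94}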